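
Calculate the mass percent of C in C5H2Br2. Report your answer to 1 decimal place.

Molar mass = 5(12.01) + 2(1.008) + 2(79.90) = 221.866 g/mol
Mass of C per mole = 5 × 12.01 = 60.050 g
% C = 60.050 / 221.866 × 100 = 27.1%

27.1%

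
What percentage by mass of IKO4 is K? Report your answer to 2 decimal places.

17.00%

Molar mass = 1(126.90) + 1(39.10) + 4(16.00) = 230.000 g/mol
Mass of K per mole = 1 × 39.10 = 39.100 g
% K = 39.100 / 230.000 × 100 = 17.00%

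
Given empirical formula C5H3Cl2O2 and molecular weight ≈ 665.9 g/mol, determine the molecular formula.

Empirical-formula mass = 165.97 g/mol
n = 665.9 / 165.97 = 4.01 ≈ 4
Molecular formula = (C5H3Cl2O2)4 = C20H12Cl8O8

C20H12Cl8O8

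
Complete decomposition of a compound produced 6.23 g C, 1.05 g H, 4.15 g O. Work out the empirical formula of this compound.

C: 6.23 g ÷ 12.01 g/mol = 0.5187 mol
H: 1.05 g ÷ 1.008 g/mol = 1.042 mol
O: 4.15 g ÷ 16.00 g/mol = 0.2594 mol
Smallest is O at 0.2594 mol; normalising gives C 2.000, H 4.016, O 1.000
≈ 2:4:1 → C2H4O

C2H4O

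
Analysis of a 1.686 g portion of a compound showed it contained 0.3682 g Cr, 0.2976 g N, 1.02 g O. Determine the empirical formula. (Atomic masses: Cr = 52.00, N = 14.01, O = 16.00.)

CrN3O9

n(Cr) = 0.3682/52.00 = 0.007081, n(N) = 0.2976/14.01 = 0.02124, n(O) = 1.02/16.00 = 0.06375
Divide by the smallest (0.007081 mol Cr): Cr 1.000, N 3.000, O 9.003
Ratio ≈ 1:3:9, so the empirical formula is CrN3O9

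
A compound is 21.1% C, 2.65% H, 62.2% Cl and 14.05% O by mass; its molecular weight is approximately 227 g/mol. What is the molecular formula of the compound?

Assume 100 g: 21.1 g C, 2.65 g H, 62.2 g Cl, 14.05 g O.
Moles — C: 21.1 / 12.01 = 1.757 mol; H: 2.65 / 1.008 = 2.629 mol; Cl: 62.2 / 35.45 = 1.755 mol; O: 14.05 / 16.00 = 0.8781 mol
Divide by the smallest (0.8781 mol O): C 2.001, H 2.994, Cl 1.998, O 1.000
Ratio ≈ 2:3:2:1, so the empirical formula is C2H3Cl2O
Empirical-formula mass = 113.94 g/mol
n = 227 / 113.94 = 1.99 ≈ 2
Molecular formula = (C2H3Cl2O)×2 = C4H6Cl4O2

C4H6Cl4O2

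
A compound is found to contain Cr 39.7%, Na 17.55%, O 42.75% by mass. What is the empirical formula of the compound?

Assume 100 g: 39.7 g Cr, 17.55 g Na, 42.75 g O.
Moles — Cr: 39.7 / 52.00 = 0.7635 mol; Na: 17.55 / 22.99 = 0.7634 mol; O: 42.75 / 16.00 = 2.672 mol
Ratios (÷ 0.7634): Cr 1.000, Na 1.000, O 3.500
Multiply by 2: Cr 2.00, Na 2.00, O 7.00 → Cr2Na2O7

Cr2Na2O7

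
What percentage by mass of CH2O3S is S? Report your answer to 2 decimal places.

Molar mass = 1(12.01) + 2(1.008) + 3(16.00) + 1(32.07) = 94.096 g/mol
Mass of S per mole = 1 × 32.07 = 32.070 g
% S = 32.070 / 94.096 × 100 = 34.08%

34.08%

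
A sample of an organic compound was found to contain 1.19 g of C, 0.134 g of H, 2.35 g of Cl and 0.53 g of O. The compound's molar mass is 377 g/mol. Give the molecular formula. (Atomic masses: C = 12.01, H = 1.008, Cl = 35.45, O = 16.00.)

C: 1.19 g ÷ 12.01 g/mol = 0.09908 mol
H: 0.134 g ÷ 1.008 g/mol = 0.1329 mol
Cl: 2.35 g ÷ 35.45 g/mol = 0.06629 mol
O: 0.53 g ÷ 16.00 g/mol = 0.03313 mol
Divide by the smallest (0.03313 mol O): C 2.991, H 4.013, Cl 2.001, O 1.000
→ C3H4Cl2O
Empirical-formula mass = 126.96 g/mol
n = 377 / 126.96 = 2.97 ≈ 3
Molecular formula = (C3H4Cl2O)×3 = C9H12Cl6O3

C9H12Cl6O3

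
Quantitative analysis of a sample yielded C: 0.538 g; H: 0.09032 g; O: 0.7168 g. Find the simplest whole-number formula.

CH2O

C: 0.538 g ÷ 12.01 g/mol = 0.0448 mol
H: 0.09032 g ÷ 1.008 g/mol = 0.0896 mol
O: 0.7168 g ÷ 16.00 g/mol = 0.0448 mol
Smallest is C at 0.0448 mol; normalising gives C 1.000, H 2.000, O 1.000
→ CH2O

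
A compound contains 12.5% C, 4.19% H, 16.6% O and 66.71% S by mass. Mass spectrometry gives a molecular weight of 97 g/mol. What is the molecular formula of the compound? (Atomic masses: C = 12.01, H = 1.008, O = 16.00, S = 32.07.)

CH4OS2

Assume 100 g: 12.5 g C, 4.19 g H, 16.6 g O, 66.71 g S.
Moles — C: 12.5 / 12.01 = 1.041 mol; H: 4.19 / 1.008 = 4.157 mol; O: 16.6 / 16.00 = 1.038 mol; S: 66.71 / 32.07 = 2.08 mol
Ratios (÷ 1.038): C 1.003, H 4.007, O 1.000, S 2.005
→ CH4OS2
Empirical-formula mass = 96.18 g/mol
n = 97 / 96.18 = 1.01 ≈ 1
Molecular formula = empirical formula = CH4OS2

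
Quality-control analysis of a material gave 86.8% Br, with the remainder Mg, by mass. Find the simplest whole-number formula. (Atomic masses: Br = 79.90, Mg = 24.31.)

Assume 100 g: 86.8 g Br, 13.2 g Mg.
Moles — Br: 86.8 / 79.90 = 1.086 mol; Mg: 13.2 / 24.31 = 0.543 mol
Divide by the smallest (0.543 mol Mg): Br 2.001, Mg 1.000
→ Br2Mg

Br2Mg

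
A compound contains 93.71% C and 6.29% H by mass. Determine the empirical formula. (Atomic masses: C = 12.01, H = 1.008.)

C5H4

Assume 100 g: 93.71 g C, 6.29 g H.
Moles — C: 93.71 / 12.01 = 7.803 mol; H: 6.29 / 1.008 = 6.24 mol
Smallest is H at 6.24 mol; normalising gives C 1.250, H 1.000
×4: C 5.00, H 4.00 → C5H4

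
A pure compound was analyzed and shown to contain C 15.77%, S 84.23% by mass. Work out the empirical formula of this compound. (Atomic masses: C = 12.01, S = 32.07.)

CS2

Assume 100 g: 15.77 g C, 84.23 g S.
n(C) = 15.77/12.01 = 1.313, n(S) = 84.23/32.07 = 2.626
Divide by the smallest (1.313 mol C): C 1.000, S 2.000
→ CS2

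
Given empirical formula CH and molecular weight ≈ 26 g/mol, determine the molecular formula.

Empirical-formula mass = 13.02 g/mol
n = 26 / 13.02 = 2.00 ≈ 2
Molecular formula = (CH)2 = C2H2

C2H2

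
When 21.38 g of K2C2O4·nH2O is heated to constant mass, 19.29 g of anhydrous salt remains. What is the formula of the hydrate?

Mass of water lost = 21.38 − 19.29 = 2.09 g → 2.09 / 18.02 = 0.116 mol H2O
Molar mass of K2C2O4 = 166.22 g/mol → mol K2C2O4 = 19.29 / 166.22 = 0.1161
n = 0.116 / 0.1161 = 1.00 ≈ 1 → K2C2O4·H2O

K2C2O4·H2O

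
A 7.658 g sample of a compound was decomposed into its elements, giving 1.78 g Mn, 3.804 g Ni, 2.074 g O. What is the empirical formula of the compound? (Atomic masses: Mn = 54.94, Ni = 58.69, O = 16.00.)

Mn: 1.78 g ÷ 54.94 g/mol = 0.0324 mol
Ni: 3.804 g ÷ 58.69 g/mol = 0.06482 mol
O: 2.074 g ÷ 16.00 g/mol = 0.1296 mol
Divide by the smallest (0.0324 mol Mn): Mn 1.000, Ni 2.001, O 4.001
≈ 1:2:4 → MnNi2O4

MnNi2O4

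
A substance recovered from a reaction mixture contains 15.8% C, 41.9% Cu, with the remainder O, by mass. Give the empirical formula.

C2CuO4

Assume 100 g: 15.8 g C, 41.9 g Cu, 42.3 g O.
n(C) = 15.8/12.01 = 1.316, n(Cu) = 41.9/63.55 = 0.6593, n(O) = 42.3/16.00 = 2.644
Ratios (÷ 0.6593): C 1.995, Cu 1.000, O 4.010
≈ 2:1:4 → C2CuO4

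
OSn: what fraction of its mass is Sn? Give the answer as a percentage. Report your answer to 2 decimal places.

88.12%

Molar mass = 1(16.00) + 1(118.71) = 134.710 g/mol
Mass of Sn per mole = 1 × 118.71 = 118.710 g
% Sn = 118.710 / 134.710 × 100 = 88.12%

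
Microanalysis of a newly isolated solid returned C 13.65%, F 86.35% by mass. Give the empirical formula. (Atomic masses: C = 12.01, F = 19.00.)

CF4

Assume 100 g: 13.65 g C, 86.35 g F.
n(C) = 13.65/12.01 = 1.137, n(F) = 86.35/19.00 = 4.545
Divide by the smallest (1.137 mol C): C 1.000, F 3.999
Ratio ≈ 1:4, so the empirical formula is CF4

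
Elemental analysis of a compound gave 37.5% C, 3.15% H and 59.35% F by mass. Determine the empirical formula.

Assume 100 g: 37.5 g C, 3.15 g H, 59.35 g F.
Moles — C: 37.5 / 12.01 = 3.122 mol; H: 3.15 / 1.008 = 3.125 mol; F: 59.35 / 19.00 = 3.124 mol
Ratios (÷ 3.122): C 1.000, H 1.001, F 1.000
→ CHF

CHF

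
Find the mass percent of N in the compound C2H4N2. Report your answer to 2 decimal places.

49.97%

Molar mass = 2(12.01) + 4(1.008) + 2(14.01) = 56.072 g/mol
Mass of N per mole = 2 × 14.01 = 28.020 g
% N = 28.020 / 56.072 × 100 = 49.97%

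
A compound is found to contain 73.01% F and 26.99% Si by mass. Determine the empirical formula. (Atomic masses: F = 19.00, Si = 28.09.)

Assume 100 g: 73.01 g F, 26.99 g Si.
F: 73.01 g ÷ 19.00 g/mol = 3.843 mol
Si: 26.99 g ÷ 28.09 g/mol = 0.9608 mol
Ratios (÷ 0.9608): F 3.999, Si 1.000
→ F4Si

F4Si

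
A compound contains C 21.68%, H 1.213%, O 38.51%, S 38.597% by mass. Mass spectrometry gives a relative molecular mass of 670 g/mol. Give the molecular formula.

Assume 100 g: 21.68 g C, 1.213 g H, 38.51 g O, 38.597 g S.
n(C) = 21.68/12.01 = 1.805, n(H) = 1.213/1.008 = 1.203, n(O) = 38.51/16.00 = 2.407, n(S) = 38.597/32.07 = 1.204
Smallest is H at 1.203 mol; normalising gives C 1.500, H 1.000, O 2.000, S 1.000
×2: C 3.00, H 2.00, O 4.00, S 2.00 → C3H2O4S2
Empirical-formula mass = 166.19 g/mol
n = 670 / 166.19 = 4.03 ≈ 4
Molecular formula = (C3H2O4S2)×4 = C12H8O16S8

C12H8O16S8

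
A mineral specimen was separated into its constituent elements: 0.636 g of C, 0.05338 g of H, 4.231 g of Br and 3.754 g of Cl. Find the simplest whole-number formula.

Moles — C: 0.636 / 12.01 = 0.05296 mol; H: 0.05338 / 1.008 = 0.05296 mol; Br: 4.231 / 79.90 = 0.05295 mol; Cl: 3.754 / 35.45 = 0.1059 mol
Ratios (÷ 0.05295): C 1.000, H 1.000, Br 1.000, Cl 2.000
→ CHBrCl2

CHBrCl2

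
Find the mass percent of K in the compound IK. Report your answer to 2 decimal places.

Molar mass = 1(126.90) + 1(39.10) = 166.000 g/mol
Mass of K per mole = 1 × 39.10 = 39.100 g
% K = 39.100 / 166.000 × 100 = 23.55%

23.55%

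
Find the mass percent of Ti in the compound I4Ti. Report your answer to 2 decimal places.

8.62%

Molar mass = 4(126.90) + 1(47.87) = 555.470 g/mol
Mass of Ti per mole = 1 × 47.87 = 47.870 g
% Ti = 47.870 / 555.470 × 100 = 8.62%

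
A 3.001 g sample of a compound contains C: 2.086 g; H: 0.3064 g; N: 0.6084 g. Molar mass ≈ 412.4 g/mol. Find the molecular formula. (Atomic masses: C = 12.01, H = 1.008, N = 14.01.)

C24H42N6

n(C) = 2.086/12.01 = 0.1737, n(H) = 0.3064/1.008 = 0.304, n(N) = 0.6084/14.01 = 0.04343
Divide by the smallest (0.04343 mol N): C 4.000, H 7.000, N 1.000
Ratio ≈ 4:7:1, so the empirical formula is C4H7N
Empirical-formula mass = 69.11 g/mol
n = 412.4 / 69.11 = 5.97 ≈ 6
Molecular formula = (C4H7N)×6 = C24H42N6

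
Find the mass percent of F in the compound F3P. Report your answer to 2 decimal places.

64.79%

Molar mass = 3(19.00) + 1(30.97) = 87.970 g/mol
Mass of F per mole = 3 × 19.00 = 57.000 g
% F = 57.000 / 87.970 × 100 = 64.79%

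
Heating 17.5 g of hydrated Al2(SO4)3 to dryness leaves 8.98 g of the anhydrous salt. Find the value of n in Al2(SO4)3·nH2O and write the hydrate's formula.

Al2(SO4)3·18H2O

Mass of water lost = 17.5 − 8.98 = 8.52 g → 8.52 / 18.02 = 0.4728 mol H2O
Molar mass of Al2(SO4)3 = 342.17 g/mol → mol Al2(SO4)3 = 8.98 / 342.17 = 0.02624
n = 0.4728 / 0.02624 = 18.02 ≈ 18 → Al2(SO4)3·18H2O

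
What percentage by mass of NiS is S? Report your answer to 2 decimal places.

Molar mass = 1(58.69) + 1(32.07) = 90.760 g/mol
Mass of S per mole = 1 × 32.07 = 32.070 g
% S = 32.070 / 90.760 × 100 = 35.33%

35.33%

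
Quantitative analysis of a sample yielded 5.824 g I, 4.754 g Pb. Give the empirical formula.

n(I) = 5.824/126.90 = 0.04589, n(Pb) = 4.754/207.2 = 0.02294
Divide by the smallest (0.02294 mol Pb): I 2.000, Pb 1.000
Ratio ≈ 2:1, so the empirical formula is I2Pb

I2Pb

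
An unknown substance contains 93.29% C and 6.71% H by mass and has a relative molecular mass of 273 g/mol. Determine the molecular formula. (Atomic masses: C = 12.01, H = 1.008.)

C21H18

Assume 100 g: 93.29 g C, 6.71 g H.
C: 93.29 g ÷ 12.01 g/mol = 7.768 mol
H: 6.71 g ÷ 1.008 g/mol = 6.657 mol
Divide by the smallest (6.657 mol H): C 1.167, H 1.000
Scaling by 6: C 7.00, H 6.00 → C7H6
Empirical-formula mass = 90.12 g/mol
n = 273 / 90.12 = 3.03 ≈ 3
Molecular formula = (C7H6)×3 = C21H18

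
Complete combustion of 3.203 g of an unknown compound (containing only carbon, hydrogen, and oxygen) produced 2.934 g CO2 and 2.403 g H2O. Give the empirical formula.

CH4O2

mol C = 2.934 / 44.01 = 0.06667; mass C = 0.06667 × 12.01 = 0.8007 g
mol H = 2 × (2.403 / 18.02) = 0.2667; mass H = 0.2667 × 1.008 = 0.2688 g
mass O = 3.203 − (1.070) = 2.133 g → mol O = 0.1333
Smallest is C at 0.06667 mol; normalising gives C 1.000, H 4.001, O 2.000
→ CH4O2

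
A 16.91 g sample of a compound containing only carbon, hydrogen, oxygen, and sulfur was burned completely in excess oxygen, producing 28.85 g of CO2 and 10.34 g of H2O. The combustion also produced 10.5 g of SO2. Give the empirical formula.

mol C = 28.85 / 44.01 = 0.6555; mass C = 0.6555 × 12.01 = 7.873 g
mol H = 2 × (10.34 / 18.02) = 1.148; mass H = 1.148 × 1.008 = 1.157 g
mol S = 10.5 / 64.07 = 0.1639; mass S = 5.256 g
mass O = 16.91 − (14.29) = 2.625 g → mol O = 0.1640
Divide by the smallest (0.1639 mol S): C 4.000, H 7.003, O 1.001, S 1.000
→ C4H7OS

C4H7OS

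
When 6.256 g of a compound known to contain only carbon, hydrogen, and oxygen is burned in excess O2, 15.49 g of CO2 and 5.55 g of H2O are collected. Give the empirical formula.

C4H7O

mol C = 15.49 / 44.01 = 0.3520; mass C = 0.3520 × 12.01 = 4.227 g
mol H = 2 × (5.55 / 18.02) = 0.6160; mass H = 0.6160 × 1.008 = 0.6209 g
mass O = 6.256 − (4.848) = 1.408 g → mol O = 0.08800
Ratios (÷ 0.088): C 4.000, H 7.000, O 1.000
→ C4H7O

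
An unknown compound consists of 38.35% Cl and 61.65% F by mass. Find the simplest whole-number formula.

ClF3

Assume 100 g: 38.35 g Cl, 61.65 g F.
n(Cl) = 38.35/35.45 = 1.082, n(F) = 61.65/19.00 = 3.245
Smallest is Cl at 1.082 mol; normalising gives Cl 1.000, F 2.999
≈ 1:3 → ClF3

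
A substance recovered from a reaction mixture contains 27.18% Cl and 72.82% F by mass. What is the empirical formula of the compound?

Assume 100 g: 27.18 g Cl, 72.82 g F.
Moles — Cl: 27.18 / 35.45 = 0.7667 mol; F: 72.82 / 19.00 = 3.833 mol
Ratios (÷ 0.7667): Cl 1.000, F 4.999
Ratio ≈ 1:5, so the empirical formula is ClF5

ClF5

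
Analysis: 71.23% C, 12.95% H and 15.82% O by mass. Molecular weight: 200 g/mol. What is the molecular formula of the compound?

Assume 100 g: 71.23 g C, 12.95 g H, 15.82 g O.
n(C) = 71.23/12.01 = 5.931, n(H) = 12.95/1.008 = 12.85, n(O) = 15.82/16.00 = 0.9888
Divide by the smallest (0.9888 mol O): C 5.998, H 12.993, O 1.000
≈ 6:13:1 → C6H13O
Empirical-formula mass = 101.16 g/mol
n = 200 / 101.16 = 1.98 ≈ 2
Molecular formula = (C6H13O)×2 = C12H26O2

C12H26O2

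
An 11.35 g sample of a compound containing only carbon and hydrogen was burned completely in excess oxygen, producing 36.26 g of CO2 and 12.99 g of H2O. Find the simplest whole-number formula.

C4H7

mol C = 36.26 / 44.01 = 0.8239; mass C = 0.8239 × 12.01 = 9.895 g
mol H = 2 × (12.99 / 18.02) = 1.442; mass H = 1.442 × 1.008 = 1.453 g
Divide by the smallest (0.8239 mol C): C 1.000, H 1.750
×4: C 4.00, H 7.00 → C4H7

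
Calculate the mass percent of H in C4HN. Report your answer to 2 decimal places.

Molar mass = 4(12.01) + 1(1.008) + 1(14.01) = 63.058 g/mol
Mass of H per mole = 1 × 1.008 = 1.008 g
% H = 1.008 / 63.058 × 100 = 1.60%

1.60%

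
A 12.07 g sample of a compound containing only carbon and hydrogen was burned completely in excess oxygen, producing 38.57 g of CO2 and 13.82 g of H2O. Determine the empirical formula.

mol C = 38.57 / 44.01 = 0.8764; mass C = 0.8764 × 12.01 = 10.53 g
mol H = 2 × (13.82 / 18.02) = 1.534; mass H = 1.534 × 1.008 = 1.546 g
Divide by the smallest (0.8764 mol C): C 1.000, H 1.750
×4: C 4.00, H 7.00 → C4H7

C4H7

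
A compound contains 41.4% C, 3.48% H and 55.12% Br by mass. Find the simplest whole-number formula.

C5H5Br

Assume 100 g: 41.4 g C, 3.48 g H, 55.12 g Br.
n(C) = 41.4/12.01 = 3.447, n(H) = 3.48/1.008 = 3.452, n(Br) = 55.12/79.90 = 0.6899
Smallest is Br at 0.6899 mol; normalising gives C 4.997, H 5.004, Br 1.000
≈ 5:5:1 → C5H5Br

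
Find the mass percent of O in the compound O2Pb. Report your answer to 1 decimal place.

Molar mass = 2(16.00) + 1(207.2) = 239.200 g/mol
Mass of O per mole = 2 × 16.00 = 32.000 g
% O = 32.000 / 239.200 × 100 = 13.4%

13.4%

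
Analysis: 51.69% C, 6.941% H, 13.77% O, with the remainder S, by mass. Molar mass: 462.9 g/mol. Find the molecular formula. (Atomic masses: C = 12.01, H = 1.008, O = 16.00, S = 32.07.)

Assume 100 g: 51.69 g C, 6.941 g H, 13.77 g O, 27.599 g S.
n(C) = 51.69/12.01 = 4.304, n(H) = 6.941/1.008 = 6.886, n(O) = 13.77/16.00 = 0.8606, n(S) = 27.599/32.07 = 0.8606
Ratios (÷ 0.8606): C 5.001, H 8.001, O 1.000, S 1.000
Ratio ≈ 5:8:1:1, so the empirical formula is C5H8OS
Empirical-formula mass = 116.18 g/mol
n = 462.9 / 116.18 = 3.98 ≈ 4
Molecular formula = (C5H8OS)×4 = C20H32O4S4

C20H32O4S4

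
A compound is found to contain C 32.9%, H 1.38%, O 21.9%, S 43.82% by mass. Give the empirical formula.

Assume 100 g: 32.9 g C, 1.38 g H, 21.9 g O, 43.82 g S.
n(C) = 32.9/12.01 = 2.739, n(H) = 1.38/1.008 = 1.369, n(O) = 21.9/16.00 = 1.369, n(S) = 43.82/32.07 = 1.366
Smallest is S at 1.366 mol; normalising gives C 2.005, H 1.002, O 1.002, S 1.000
Ratio ≈ 2:1:1:1, so the empirical formula is C2HOS

C2HOS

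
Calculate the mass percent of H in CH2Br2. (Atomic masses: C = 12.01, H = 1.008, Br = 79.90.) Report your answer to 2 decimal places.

1.16%

Molar mass = 1(12.01) + 2(1.008) + 2(79.90) = 173.826 g/mol
Mass of H per mole = 2 × 1.008 = 2.016 g
% H = 2.016 / 173.826 × 100 = 1.16%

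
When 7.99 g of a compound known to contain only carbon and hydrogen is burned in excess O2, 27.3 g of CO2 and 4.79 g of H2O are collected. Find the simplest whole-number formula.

mol C = 27.3 / 44.01 = 0.6203; mass C = 0.6203 × 12.01 = 7.450 g
mol H = 2 × (4.79 / 18.02) = 0.5316; mass H = 0.5316 × 1.008 = 0.5359 g
Smallest is H at 0.5316 mol; normalising gives C 1.167, H 1.000
Scaling by 6: C 7.00, H 6.00 → C7H6

C7H6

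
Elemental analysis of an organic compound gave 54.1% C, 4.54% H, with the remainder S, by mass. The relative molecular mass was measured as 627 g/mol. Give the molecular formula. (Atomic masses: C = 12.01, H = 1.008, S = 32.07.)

Assume 100 g: 54.1 g C, 4.54 g H, 41.36 g S.
Moles — C: 54.1 / 12.01 = 4.505 mol; H: 4.54 / 1.008 = 4.504 mol; S: 41.36 / 32.07 = 1.29 mol
Ratios (÷ 1.29): C 3.493, H 3.492, S 1.000
Scaling by 2: C 6.99, H 6.98, S 2.00 → C7H7S2
Empirical-formula mass = 155.27 g/mol
n = 627 / 155.27 = 4.04 ≈ 4
Molecular formula = (C7H7S2)×4 = C28H28S8

C28H28S8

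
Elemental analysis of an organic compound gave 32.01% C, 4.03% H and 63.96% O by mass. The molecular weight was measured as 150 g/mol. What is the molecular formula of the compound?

C4H6O6

Assume 100 g: 32.01 g C, 4.03 g H, 63.96 g O.
Moles — C: 32.01 / 12.01 = 2.665 mol; H: 4.03 / 1.008 = 3.998 mol; O: 63.96 / 16.00 = 3.998 mol
Divide by the smallest (2.665 mol C): C 1.000, H 1.500, O 1.500
×2: C 2.00, H 3.00, O 3.00 → C2H3O3
Empirical-formula mass = 75.04 g/mol
n = 150 / 75.04 = 2.00 ≈ 2
Molecular formula = (C2H3O3)×2 = C4H6O6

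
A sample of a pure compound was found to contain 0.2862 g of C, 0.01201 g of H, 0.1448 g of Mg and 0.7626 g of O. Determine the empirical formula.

C4H2MgO8

C: 0.2862 g ÷ 12.01 g/mol = 0.02383 mol
H: 0.01201 g ÷ 1.008 g/mol = 0.01191 mol
Mg: 0.1448 g ÷ 24.31 g/mol = 0.005956 mol
O: 0.7626 g ÷ 16.00 g/mol = 0.04766 mol
Ratios (÷ 0.005956): C 4.001, H 2.000, Mg 1.000, O 8.002
≈ 4:2:1:8 → C4H2MgO8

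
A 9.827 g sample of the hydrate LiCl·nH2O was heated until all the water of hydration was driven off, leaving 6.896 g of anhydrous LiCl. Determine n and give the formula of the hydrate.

Mass of water lost = 9.827 − 6.896 = 2.931 g → 2.931 / 18.02 = 0.1627 mol H2O
Molar mass of LiCl = 42.39 g/mol → mol LiCl = 6.896 / 42.39 = 0.1627
n = 0.1627 / 0.1627 = 1.00 ≈ 1 → LiCl·H2O

LiCl·H2O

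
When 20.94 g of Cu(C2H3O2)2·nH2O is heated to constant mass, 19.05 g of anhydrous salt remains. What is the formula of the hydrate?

Cu(C2H3O2)2·H2O

Mass of water lost = 20.94 − 19.05 = 1.89 g → 1.89 / 18.02 = 0.1049 mol H2O
Molar mass of Cu(C2H3O2)2 = 181.64 g/mol → mol Cu(C2H3O2)2 = 19.05 / 181.64 = 0.1049
n = 0.1049 / 0.1049 = 1.00 ≈ 1 → Cu(C2H3O2)2·H2O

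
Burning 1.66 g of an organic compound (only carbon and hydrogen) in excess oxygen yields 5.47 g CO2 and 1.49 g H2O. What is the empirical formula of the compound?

mol C = 5.47 / 44.01 = 0.1243; mass C = 0.1243 × 12.01 = 1.493 g
mol H = 2 × (1.49 / 18.02) = 0.1654; mass H = 0.1654 × 1.008 = 0.1667 g
Smallest is C at 0.1243 mol; normalising gives C 1.000, H 1.331
Multiply by 3: C 3.00, H 3.99 → C3H4

C3H4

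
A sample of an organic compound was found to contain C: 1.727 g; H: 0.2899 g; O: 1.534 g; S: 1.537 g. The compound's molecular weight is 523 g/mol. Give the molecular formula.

n(C) = 1.727/12.01 = 0.1438, n(H) = 0.2899/1.008 = 0.2876, n(O) = 1.534/16.00 = 0.09588, n(S) = 1.537/32.07 = 0.04793
Divide by the smallest (0.04793 mol S): C 3.000, H 6.001, O 2.000, S 1.000
≈ 3:6:2:1 → C3H6O2S
Empirical-formula mass = 106.15 g/mol
n = 523 / 106.15 = 4.93 ≈ 5
Molecular formula = (C3H6O2S)×5 = C15H30O10S5

C15H30O10S5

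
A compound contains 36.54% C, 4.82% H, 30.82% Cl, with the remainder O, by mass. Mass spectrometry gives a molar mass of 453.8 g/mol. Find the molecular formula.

Assume 100 g: 36.54 g C, 4.82 g H, 30.82 g Cl, 27.82 g O.
C: 36.54 g ÷ 12.01 g/mol = 3.042 mol
H: 4.82 g ÷ 1.008 g/mol = 4.782 mol
Cl: 30.82 g ÷ 35.45 g/mol = 0.8694 mol
O: 27.82 g ÷ 16.00 g/mol = 1.739 mol
Smallest is Cl at 0.8694 mol; normalising gives C 3.500, H 5.500, Cl 1.000, O 2.000
×2: C 7.00, H 11.00, Cl 2.00, O 4.00 → C7H11Cl2O4
Empirical-formula mass = 230.06 g/mol
n = 453.8 / 230.06 = 1.97 ≈ 2
Molecular formula = (C7H11Cl2O4)×2 = C14H22Cl4O8

C14H22Cl4O8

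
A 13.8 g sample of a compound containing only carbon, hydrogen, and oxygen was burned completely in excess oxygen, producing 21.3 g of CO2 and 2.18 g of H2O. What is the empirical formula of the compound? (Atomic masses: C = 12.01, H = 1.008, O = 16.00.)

C2HO2

mol C = 21.3 / 44.01 = 0.4840; mass C = 0.4840 × 12.01 = 5.813 g
mol H = 2 × (2.18 / 18.02) = 0.2420; mass H = 0.2420 × 1.008 = 0.2439 g
mass O = 13.8 − (6.056) = 7.744 g → mol O = 0.4840
Smallest is H at 0.242 mol; normalising gives C 2.000, H 1.000, O 2.000
Ratio ≈ 2:1:2, so the empirical formula is C2HO2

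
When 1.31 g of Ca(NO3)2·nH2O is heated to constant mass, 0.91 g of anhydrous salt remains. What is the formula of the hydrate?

Mass of water lost = 1.31 − 0.91 = 0.4 g → 0.4 / 18.02 = 0.0222 mol H2O
Molar mass of Ca(NO3)2 = 164.10 g/mol → mol Ca(NO3)2 = 0.91 / 164.10 = 0.005545
n = 0.0222 / 0.005545 = 4.00 ≈ 4 → Ca(NO3)2·4H2O

Ca(NO3)2·4H2O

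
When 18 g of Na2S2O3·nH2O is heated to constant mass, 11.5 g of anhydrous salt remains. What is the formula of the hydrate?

Mass of water lost = 18 − 11.5 = 6.5 g → 6.5 / 18.02 = 0.3607 mol H2O
Molar mass of Na2S2O3 = 158.12 g/mol → mol Na2S2O3 = 11.5 / 158.12 = 0.07273
n = 0.3607 / 0.07273 = 4.96 ≈ 5 → Na2S2O3·5H2O

Na2S2O3·5H2O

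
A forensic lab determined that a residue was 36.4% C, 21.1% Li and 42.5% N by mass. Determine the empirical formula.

CLiN

Assume 100 g: 36.4 g C, 21.1 g Li, 42.5 g N.
Moles — C: 36.4 / 12.01 = 3.031 mol; Li: 21.1 / 6.94 = 3.04 mol; N: 42.5 / 14.01 = 3.034 mol
Divide by the smallest (3.031 mol C): C 1.000, Li 1.003, N 1.001
Ratio ≈ 1:1:1, so the empirical formula is CLiN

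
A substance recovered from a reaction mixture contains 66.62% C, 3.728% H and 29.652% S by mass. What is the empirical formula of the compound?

C6H4S

Assume 100 g: 66.62 g C, 3.728 g H, 29.652 g S.
C: 66.62 g ÷ 12.01 g/mol = 5.547 mol
H: 3.728 g ÷ 1.008 g/mol = 3.698 mol
S: 29.652 g ÷ 32.07 g/mol = 0.9246 mol
Ratios (÷ 0.9246): C 5.999, H 4.000, S 1.000
≈ 6:4:1 → C6H4S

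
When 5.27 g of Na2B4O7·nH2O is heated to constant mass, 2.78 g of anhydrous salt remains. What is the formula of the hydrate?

Na2B4O7·10H2O

Mass of water lost = 5.27 − 2.78 = 2.49 g → 2.49 / 18.02 = 0.1382 mol H2O
Molar mass of Na2B4O7 = 201.22 g/mol → mol Na2B4O7 = 2.78 / 201.22 = 0.01382
n = 0.1382 / 0.01382 = 10.00 ≈ 10 → Na2B4O7·10H2O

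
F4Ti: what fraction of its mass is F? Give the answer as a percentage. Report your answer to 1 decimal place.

Molar mass = 4(19.00) + 1(47.87) = 123.870 g/mol
Mass of F per mole = 4 × 19.00 = 76.000 g
% F = 76.000 / 123.870 × 100 = 61.4%

61.4%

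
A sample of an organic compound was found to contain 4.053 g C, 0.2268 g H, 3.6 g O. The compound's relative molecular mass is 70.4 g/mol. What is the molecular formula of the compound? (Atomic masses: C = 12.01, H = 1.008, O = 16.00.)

n(C) = 4.053/12.01 = 0.3375, n(H) = 0.2268/1.008 = 0.225, n(O) = 3.6/16.00 = 0.225
Smallest is H at 0.225 mol; normalising gives C 1.500, H 1.000, O 1.000
×2: C 3.00, H 2.00, O 2.00 → C3H2O2
Empirical-formula mass = 70.05 g/mol
n = 70.4 / 70.05 = 1.01 ≈ 1
Molecular formula = empirical formula = C3H2O2

C3H2O2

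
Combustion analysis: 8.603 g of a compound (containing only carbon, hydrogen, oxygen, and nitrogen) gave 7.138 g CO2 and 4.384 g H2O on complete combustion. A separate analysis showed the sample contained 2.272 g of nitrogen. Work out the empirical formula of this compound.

mol C = 7.138 / 44.01 = 0.1622; mass C = 0.1622 × 12.01 = 1.948 g
mol H = 2 × (4.384 / 18.02) = 0.4866; mass H = 0.4866 × 1.008 = 0.4905 g
mol N = 2.272 / 14.01 = 0.1622
mass O = 8.603 − (4.710) = 3.893 g → mol O = 0.2433
Divide by the smallest (0.1622 mol N): C 1.000, H 3.000, N 1.000, O 1.500
Multiply by 2: C 2.00, H 6.00, N 2.00, O 3.00 → C2H6N2O3

C2H6N2O3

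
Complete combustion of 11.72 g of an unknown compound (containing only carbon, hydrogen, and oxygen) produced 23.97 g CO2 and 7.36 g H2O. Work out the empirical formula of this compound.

C2H3O

mol C = 23.97 / 44.01 = 0.5446; mass C = 0.5446 × 12.01 = 6.541 g
mol H = 2 × (7.36 / 18.02) = 0.8169; mass H = 0.8169 × 1.008 = 0.8234 g
mass O = 11.72 − (7.365) = 4.355 g → mol O = 0.2722
Ratios (÷ 0.2722): C 2.001, H 3.001, O 1.000
≈ 2:3:1 → C2H3O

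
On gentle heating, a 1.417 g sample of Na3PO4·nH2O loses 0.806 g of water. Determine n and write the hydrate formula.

Mass of anhydrous Na3PO4 = 1.417 − 0.806 = 0.611 g
mol H2O = 0.806 / 18.02 = 0.04473
Molar mass of Na3PO4 = 163.94 g/mol → mol Na3PO4 = 0.611 / 163.94 = 0.003727
n = 0.04473 / 0.003727 = 12.00 ≈ 12 → Na3PO4·12H2O

Na3PO4·12H2O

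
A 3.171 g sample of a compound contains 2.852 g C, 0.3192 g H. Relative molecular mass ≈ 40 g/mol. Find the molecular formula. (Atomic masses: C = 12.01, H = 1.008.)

C3H4

C: 2.852 g ÷ 12.01 g/mol = 0.2375 mol
H: 0.3192 g ÷ 1.008 g/mol = 0.3167 mol
Divide by the smallest (0.2375 mol C): C 1.000, H 1.334
Multiply by 3: C 3.00, H 4.00 → C3H4
Empirical-formula mass = 40.06 g/mol
n = 40 / 40.06 = 1.00 ≈ 1
Molecular formula = empirical formula = C3H4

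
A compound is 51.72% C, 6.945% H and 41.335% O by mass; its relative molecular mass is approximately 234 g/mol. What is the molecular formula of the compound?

C10H16O6

Assume 100 g: 51.72 g C, 6.945 g H, 41.335 g O.
C: 51.72 g ÷ 12.01 g/mol = 4.306 mol
H: 6.945 g ÷ 1.008 g/mol = 6.89 mol
O: 41.335 g ÷ 16.00 g/mol = 2.583 mol
Smallest is O at 2.583 mol; normalising gives C 1.667, H 2.667, O 1.000
Scaling by 3: C 5.00, H 8.00, O 3.00 → C5H8O3
Empirical-formula mass = 116.11 g/mol
n = 234 / 116.11 = 2.02 ≈ 2
Molecular formula = (C5H8O3)×2 = C10H16O6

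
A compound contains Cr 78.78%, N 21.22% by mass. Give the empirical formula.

CrN

Assume 100 g: 78.78 g Cr, 21.22 g N.
n(Cr) = 78.78/52.00 = 1.515, n(N) = 21.22/14.01 = 1.515
Ratios (÷ 1.515): Cr 1.000, N 1.000
≈ 1:1 → CrN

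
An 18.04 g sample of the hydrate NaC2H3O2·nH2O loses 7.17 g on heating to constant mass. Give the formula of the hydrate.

NaC2H3O2·3H2O

Mass of anhydrous NaC2H3O2 = 18.04 − 7.17 = 10.87 g
mol H2O = 7.17 / 18.02 = 0.3979
Molar mass of NaC2H3O2 = 82.03 g/mol → mol NaC2H3O2 = 10.87 / 82.03 = 0.1325
n = 0.3979 / 0.1325 = 3.00 ≈ 3 → NaC2H3O2·3H2O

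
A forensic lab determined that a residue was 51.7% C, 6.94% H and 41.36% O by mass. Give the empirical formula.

Assume 100 g: 51.7 g C, 6.94 g H, 41.36 g O.
C: 51.7 g ÷ 12.01 g/mol = 4.305 mol
H: 6.94 g ÷ 1.008 g/mol = 6.885 mol
O: 41.36 g ÷ 16.00 g/mol = 2.585 mol
Smallest is O at 2.585 mol; normalising gives C 1.665, H 2.663, O 1.000
Multiply by 3: C 5.00, H 7.99, O 3.00 → C5H8O3

C5H8O3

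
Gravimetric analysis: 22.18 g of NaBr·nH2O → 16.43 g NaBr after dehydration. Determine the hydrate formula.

NaBr·2H2O

Mass of water lost = 22.18 − 16.43 = 5.75 g → 5.75 / 18.02 = 0.3191 mol H2O
Molar mass of NaBr = 102.89 g/mol → mol NaBr = 16.43 / 102.89 = 0.1597
n = 0.3191 / 0.1597 = 2.00 ≈ 2 → NaBr·2H2O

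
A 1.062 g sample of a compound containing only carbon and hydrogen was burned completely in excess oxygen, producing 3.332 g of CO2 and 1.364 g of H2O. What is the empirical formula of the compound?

mol C = 3.332 / 44.01 = 0.07571; mass C = 0.07571 × 12.01 = 0.9093 g
mol H = 2 × (1.364 / 18.02) = 0.1514; mass H = 0.1514 × 1.008 = 0.1526 g
Divide by the smallest (0.07571 mol C): C 1.000, H 2.000
≈ 1:2 → CH2

CH2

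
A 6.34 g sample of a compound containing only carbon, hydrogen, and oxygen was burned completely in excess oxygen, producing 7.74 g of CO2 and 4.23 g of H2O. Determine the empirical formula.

mol C = 7.74 / 44.01 = 0.1759; mass C = 0.1759 × 12.01 = 2.112 g
mol H = 2 × (4.23 / 18.02) = 0.4695; mass H = 0.4695 × 1.008 = 0.4732 g
mass O = 6.34 − (2.585) = 3.755 g → mol O = 0.2347
Divide by the smallest (0.1759 mol C): C 1.000, H 2.669, O 1.334
Scaling by 3: C 3.00, H 8.01, O 4.00 → C3H8O4

C3H8O4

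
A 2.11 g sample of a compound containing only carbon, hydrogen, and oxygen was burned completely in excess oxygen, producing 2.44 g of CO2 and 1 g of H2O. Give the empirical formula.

mol C = 2.44 / 44.01 = 0.05544; mass C = 0.05544 × 12.01 = 0.6659 g
mol H = 2 × (1 / 18.02) = 0.1110; mass H = 0.1110 × 1.008 = 0.1119 g
mass O = 2.11 − (0.7777) = 1.332 g → mol O = 0.08327
Smallest is C at 0.05544 mol; normalising gives C 1.000, H 2.002, O 1.502
Scaling by 2: C 2.00, H 4.00, O 3.00 → C2H4O3

C2H4O3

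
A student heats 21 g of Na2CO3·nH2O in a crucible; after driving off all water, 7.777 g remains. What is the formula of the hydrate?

Mass of water lost = 21 − 7.777 = 13.22 g → 13.22 / 18.02 = 0.7338 mol H2O
Molar mass of Na2CO3 = 105.99 g/mol → mol Na2CO3 = 7.777 / 105.99 = 0.07337
n = 0.7338 / 0.07337 = 10.00 ≈ 10 → Na2CO3·10H2O

Na2CO3·10H2O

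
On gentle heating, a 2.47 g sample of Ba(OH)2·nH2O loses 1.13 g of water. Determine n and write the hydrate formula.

Ba(OH)2·8H2O

Mass of anhydrous Ba(OH)2 = 2.47 − 1.13 = 1.34 g
mol H2O = 1.13 / 18.02 = 0.06271
Molar mass of Ba(OH)2 = 171.35 g/mol → mol Ba(OH)2 = 1.34 / 171.35 = 0.00782
n = 0.06271 / 0.00782 = 8.02 ≈ 8 → Ba(OH)2·8H2O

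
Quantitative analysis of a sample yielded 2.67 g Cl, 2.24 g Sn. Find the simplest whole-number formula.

Cl: 2.67 g ÷ 35.45 g/mol = 0.07532 mol
Sn: 2.24 g ÷ 118.71 g/mol = 0.01887 mol
Smallest is Sn at 0.01887 mol; normalising gives Cl 3.991, Sn 1.000
Ratio ≈ 4:1, so the empirical formula is Cl4Sn

Cl4Sn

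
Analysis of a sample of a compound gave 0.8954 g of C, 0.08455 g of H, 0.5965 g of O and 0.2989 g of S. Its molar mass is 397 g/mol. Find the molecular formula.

Moles — C: 0.8954 / 12.01 = 0.07455 mol; H: 0.08455 / 1.008 = 0.08388 mol; O: 0.5965 / 16.00 = 0.03728 mol; S: 0.2989 / 32.07 = 0.00932 mol
Ratios (÷ 0.00932): C 7.999, H 9.000, O 4.000, S 1.000
Ratio ≈ 8:9:4:1, so the empirical formula is C8H9O4S
Empirical-formula mass = 201.22 g/mol
n = 397 / 201.22 = 1.97 ≈ 2
Molecular formula = (C8H9O4S)×2 = C16H18O8S2

C16H18O8S2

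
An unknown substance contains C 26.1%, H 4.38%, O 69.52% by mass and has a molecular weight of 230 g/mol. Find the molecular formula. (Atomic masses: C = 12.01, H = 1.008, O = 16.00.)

Assume 100 g: 26.1 g C, 4.38 g H, 69.52 g O.
Moles — C: 26.1 / 12.01 = 2.173 mol; H: 4.38 / 1.008 = 4.345 mol; O: 69.52 / 16.00 = 4.345 mol
Ratios (÷ 2.173): C 1.000, H 1.999, O 1.999
Ratio ≈ 1:2:2, so the empirical formula is CH2O2
Empirical-formula mass = 46.03 g/mol
n = 230 / 46.03 = 5.00 ≈ 5
Molecular formula = (CH2O2)×5 = C5H10O10

C5H10O10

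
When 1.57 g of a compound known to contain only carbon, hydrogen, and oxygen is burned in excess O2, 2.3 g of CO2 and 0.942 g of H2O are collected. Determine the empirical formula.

mol C = 2.3 / 44.01 = 0.05226; mass C = 0.05226 × 12.01 = 0.6277 g
mol H = 2 × (0.942 / 18.02) = 0.1046; mass H = 0.1046 × 1.008 = 0.1054 g
mass O = 1.57 − (0.7330) = 0.8370 g → mol O = 0.05231
Smallest is C at 0.05226 mol; normalising gives C 1.000, H 2.001, O 1.001
→ CH2O

CH2O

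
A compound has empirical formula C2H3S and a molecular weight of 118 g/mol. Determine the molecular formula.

C4H6S2

Empirical-formula mass = 59.11 g/mol
n = 118 / 59.11 = 2.00 ≈ 2
Molecular formula = (C2H3S)2 = C4H6S2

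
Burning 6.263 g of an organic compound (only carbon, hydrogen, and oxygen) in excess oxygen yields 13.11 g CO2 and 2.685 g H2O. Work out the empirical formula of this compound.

mol C = 13.11 / 44.01 = 0.2979; mass C = 0.2979 × 12.01 = 3.578 g
mol H = 2 × (2.685 / 18.02) = 0.2980; mass H = 0.2980 × 1.008 = 0.3004 g
mass O = 6.263 − (3.878) = 2.385 g → mol O = 0.1491
Ratios (÷ 0.1491): C 1.998, H 1.999, O 1.000
≈ 2:2:1 → C2H2O

C2H2O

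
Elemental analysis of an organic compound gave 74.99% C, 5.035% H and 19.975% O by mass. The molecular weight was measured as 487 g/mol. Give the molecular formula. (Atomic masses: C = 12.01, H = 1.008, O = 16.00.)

C30H24O6

Assume 100 g: 74.99 g C, 5.035 g H, 19.975 g O.
C: 74.99 g ÷ 12.01 g/mol = 6.244 mol
H: 5.035 g ÷ 1.008 g/mol = 4.995 mol
O: 19.975 g ÷ 16.00 g/mol = 1.248 mol
Ratios (÷ 1.248): C 5.001, H 4.001, O 1.000
→ C5H4O
Empirical-formula mass = 80.08 g/mol
n = 487 / 80.08 = 6.08 ≈ 6
Molecular formula = (C5H4O)×6 = C30H24O6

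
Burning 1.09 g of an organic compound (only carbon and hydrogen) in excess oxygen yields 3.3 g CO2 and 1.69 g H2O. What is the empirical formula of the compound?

C2H5

mol C = 3.3 / 44.01 = 0.07498; mass C = 0.07498 × 12.01 = 0.9005 g
mol H = 2 × (1.69 / 18.02) = 0.1876; mass H = 0.1876 × 1.008 = 0.1891 g
Divide by the smallest (0.07498 mol C): C 1.000, H 2.501
×2: C 2.00, H 5.00 → C2H5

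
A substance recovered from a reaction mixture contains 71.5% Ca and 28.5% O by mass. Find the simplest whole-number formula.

CaO

Assume 100 g: 71.5 g Ca, 28.5 g O.
Ca: 71.5 g ÷ 40.08 g/mol = 1.784 mol
O: 28.5 g ÷ 16.00 g/mol = 1.781 mol
Divide by the smallest (1.781 mol O): Ca 1.002, O 1.000
→ CaO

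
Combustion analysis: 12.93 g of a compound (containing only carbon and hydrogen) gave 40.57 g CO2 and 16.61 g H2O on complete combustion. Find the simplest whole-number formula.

mol C = 40.57 / 44.01 = 0.9218; mass C = 0.9218 × 12.01 = 11.07 g
mol H = 2 × (16.61 / 18.02) = 1.844; mass H = 1.844 × 1.008 = 1.858 g
Divide by the smallest (0.9218 mol C): C 1.000, H 2.000
≈ 1:2 → CH2

CH2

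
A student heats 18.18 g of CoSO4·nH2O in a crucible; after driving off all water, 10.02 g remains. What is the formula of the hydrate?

CoSO4·7H2O

Mass of water lost = 18.18 − 10.02 = 8.16 g → 8.16 / 18.02 = 0.4528 mol H2O
Molar mass of CoSO4 = 155.00 g/mol → mol CoSO4 = 10.02 / 155.00 = 0.06465
n = 0.4528 / 0.06465 = 7.00 ≈ 7 → CoSO4·7H2O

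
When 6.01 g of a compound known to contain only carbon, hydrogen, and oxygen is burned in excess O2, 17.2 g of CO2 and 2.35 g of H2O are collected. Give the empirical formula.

mol C = 17.2 / 44.01 = 0.3908; mass C = 0.3908 × 12.01 = 4.694 g
mol H = 2 × (2.35 / 18.02) = 0.2608; mass H = 0.2608 × 1.008 = 0.2629 g
mass O = 6.01 − (4.957) = 1.053 g → mol O = 0.06583
Divide by the smallest (0.06583 mol O): C 5.936, H 3.962, O 1.000
≈ 6:4:1 → C6H4O

C6H4O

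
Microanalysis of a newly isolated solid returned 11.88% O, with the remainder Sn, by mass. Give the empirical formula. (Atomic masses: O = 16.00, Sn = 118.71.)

OSn

Assume 100 g: 11.88 g O, 88.12 g Sn.
O: 11.88 g ÷ 16.00 g/mol = 0.7425 mol
Sn: 88.12 g ÷ 118.71 g/mol = 0.7423 mol
Ratios (÷ 0.7423): O 1.000, Sn 1.000
→ OSn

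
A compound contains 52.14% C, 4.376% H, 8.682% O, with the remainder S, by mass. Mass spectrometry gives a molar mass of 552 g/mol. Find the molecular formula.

Assume 100 g: 52.14 g C, 4.376 g H, 8.682 g O, 34.802 g S.
C: 52.14 g ÷ 12.01 g/mol = 4.341 mol
H: 4.376 g ÷ 1.008 g/mol = 4.341 mol
O: 8.682 g ÷ 16.00 g/mol = 0.5426 mol
S: 34.802 g ÷ 32.07 g/mol = 1.085 mol
Smallest is O at 0.5426 mol; normalising gives C 8.001, H 8.000, O 1.000, S 2.000
Ratio ≈ 8:8:1:2, so the empirical formula is C8H8OS2
Empirical-formula mass = 184.28 g/mol
n = 552 / 184.28 = 3.00 ≈ 3
Molecular formula = (C8H8OS2)×3 = C24H24O3S6

C24H24O3S6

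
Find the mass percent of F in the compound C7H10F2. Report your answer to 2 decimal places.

Molar mass = 7(12.01) + 10(1.008) + 2(19.00) = 132.150 g/mol
Mass of F per mole = 2 × 19.00 = 38.000 g
% F = 38.000 / 132.150 × 100 = 28.76%

28.76%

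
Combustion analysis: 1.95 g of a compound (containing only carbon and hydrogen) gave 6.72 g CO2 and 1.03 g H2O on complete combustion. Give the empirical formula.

C4H3

mol C = 6.72 / 44.01 = 0.1527; mass C = 0.1527 × 12.01 = 1.834 g
mol H = 2 × (1.03 / 18.02) = 0.1143; mass H = 0.1143 × 1.008 = 0.1152 g
Ratios (÷ 0.1143): C 1.336, H 1.000
×3: C 4.01, H 3.00 → C4H3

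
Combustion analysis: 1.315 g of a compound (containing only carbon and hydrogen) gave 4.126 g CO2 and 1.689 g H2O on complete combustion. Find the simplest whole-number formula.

CH2

mol C = 4.126 / 44.01 = 0.09375; mass C = 0.09375 × 12.01 = 1.126 g
mol H = 2 × (1.689 / 18.02) = 0.1875; mass H = 0.1875 × 1.008 = 0.1890 g
Ratios (÷ 0.09375): C 1.000, H 2.000
→ CH2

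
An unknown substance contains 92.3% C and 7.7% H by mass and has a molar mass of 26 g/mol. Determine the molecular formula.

Assume 100 g: 92.3 g C, 7.7 g H.
n(C) = 92.3/12.01 = 7.685, n(H) = 7.7/1.008 = 7.639
Divide by the smallest (7.639 mol H): C 1.006, H 1.000
Ratio ≈ 1:1, so the empirical formula is CH
Empirical-formula mass = 13.02 g/mol
n = 26 / 13.02 = 2.00 ≈ 2
Molecular formula = (CH)×2 = C2H2

C2H2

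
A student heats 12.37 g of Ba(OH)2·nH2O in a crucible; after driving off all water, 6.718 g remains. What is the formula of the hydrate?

Ba(OH)2·8H2O

Mass of water lost = 12.37 − 6.718 = 5.652 g → 5.652 / 18.02 = 0.3137 mol H2O
Molar mass of Ba(OH)2 = 171.35 g/mol → mol Ba(OH)2 = 6.718 / 171.35 = 0.03921
n = 0.3137 / 0.03921 = 8.00 ≈ 8 → Ba(OH)2·8H2O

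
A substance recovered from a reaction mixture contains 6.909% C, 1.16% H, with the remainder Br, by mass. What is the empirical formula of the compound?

CH2Br2

Assume 100 g: 6.909 g C, 1.16 g H, 91.931 g Br.
C: 6.909 g ÷ 12.01 g/mol = 0.5753 mol
H: 1.16 g ÷ 1.008 g/mol = 1.151 mol
Br: 91.931 g ÷ 79.90 g/mol = 1.151 mol
Ratios (÷ 0.5753): C 1.000, H 2.000, Br 2.000
Ratio ≈ 1:2:2, so the empirical formula is CH2Br2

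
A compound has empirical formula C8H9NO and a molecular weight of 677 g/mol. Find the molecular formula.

Empirical-formula mass = 135.16 g/mol
n = 677 / 135.16 = 5.01 ≈ 5
Molecular formula = (C8H9NO)5 = C40H45N5O5

C40H45N5O5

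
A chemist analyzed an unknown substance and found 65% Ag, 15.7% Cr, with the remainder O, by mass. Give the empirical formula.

Assume 100 g: 65 g Ag, 15.7 g Cr, 19.3 g O.
Moles — Ag: 65 / 107.87 = 0.6026 mol; Cr: 15.7 / 52.00 = 0.3019 mol; O: 19.3 / 16.00 = 1.206 mol
Ratios (÷ 0.3019): Ag 1.996, Cr 1.000, O 3.995
→ Ag2CrO4

Ag2CrO4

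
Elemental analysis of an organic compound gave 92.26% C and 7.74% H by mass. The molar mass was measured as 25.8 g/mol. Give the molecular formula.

C2H2

Assume 100 g: 92.26 g C, 7.74 g H.
n(C) = 92.26/12.01 = 7.682, n(H) = 7.74/1.008 = 7.679
Divide by the smallest (7.679 mol H): C 1.000, H 1.000
≈ 1:1 → CH
Empirical-formula mass = 13.02 g/mol
n = 25.8 / 13.02 = 1.98 ≈ 2
Molecular formula = (CH)×2 = C2H2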